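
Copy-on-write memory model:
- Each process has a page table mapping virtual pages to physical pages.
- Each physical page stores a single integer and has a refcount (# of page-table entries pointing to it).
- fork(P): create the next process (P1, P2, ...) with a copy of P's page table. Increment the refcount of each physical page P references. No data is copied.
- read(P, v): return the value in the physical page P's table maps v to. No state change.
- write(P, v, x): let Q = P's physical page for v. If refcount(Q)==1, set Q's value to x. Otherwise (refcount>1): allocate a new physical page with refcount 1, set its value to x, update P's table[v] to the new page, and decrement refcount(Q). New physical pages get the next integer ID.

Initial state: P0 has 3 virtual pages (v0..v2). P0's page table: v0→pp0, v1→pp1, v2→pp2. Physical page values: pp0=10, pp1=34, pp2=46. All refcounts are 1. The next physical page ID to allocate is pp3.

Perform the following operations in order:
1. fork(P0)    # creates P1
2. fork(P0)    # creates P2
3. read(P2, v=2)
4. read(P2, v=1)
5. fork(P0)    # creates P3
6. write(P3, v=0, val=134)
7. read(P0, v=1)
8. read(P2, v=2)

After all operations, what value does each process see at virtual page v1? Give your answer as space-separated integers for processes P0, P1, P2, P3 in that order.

Answer: 34 34 34 34

Derivation:
Op 1: fork(P0) -> P1. 3 ppages; refcounts: pp0:2 pp1:2 pp2:2
Op 2: fork(P0) -> P2. 3 ppages; refcounts: pp0:3 pp1:3 pp2:3
Op 3: read(P2, v2) -> 46. No state change.
Op 4: read(P2, v1) -> 34. No state change.
Op 5: fork(P0) -> P3. 3 ppages; refcounts: pp0:4 pp1:4 pp2:4
Op 6: write(P3, v0, 134). refcount(pp0)=4>1 -> COPY to pp3. 4 ppages; refcounts: pp0:3 pp1:4 pp2:4 pp3:1
Op 7: read(P0, v1) -> 34. No state change.
Op 8: read(P2, v2) -> 46. No state change.
P0: v1 -> pp1 = 34
P1: v1 -> pp1 = 34
P2: v1 -> pp1 = 34
P3: v1 -> pp1 = 34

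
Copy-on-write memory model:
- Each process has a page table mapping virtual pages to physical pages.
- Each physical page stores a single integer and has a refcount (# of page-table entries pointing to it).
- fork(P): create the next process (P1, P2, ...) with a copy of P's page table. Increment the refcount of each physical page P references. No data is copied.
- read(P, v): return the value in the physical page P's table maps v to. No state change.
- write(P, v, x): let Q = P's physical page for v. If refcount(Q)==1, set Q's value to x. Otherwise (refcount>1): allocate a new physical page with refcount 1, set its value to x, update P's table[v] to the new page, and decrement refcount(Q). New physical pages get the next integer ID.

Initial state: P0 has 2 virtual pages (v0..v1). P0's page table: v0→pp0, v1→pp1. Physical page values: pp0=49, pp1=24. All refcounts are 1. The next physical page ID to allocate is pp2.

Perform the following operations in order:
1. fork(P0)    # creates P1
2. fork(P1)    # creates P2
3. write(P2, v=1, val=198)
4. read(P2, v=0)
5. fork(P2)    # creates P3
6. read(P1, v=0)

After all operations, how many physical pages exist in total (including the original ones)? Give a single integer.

Op 1: fork(P0) -> P1. 2 ppages; refcounts: pp0:2 pp1:2
Op 2: fork(P1) -> P2. 2 ppages; refcounts: pp0:3 pp1:3
Op 3: write(P2, v1, 198). refcount(pp1)=3>1 -> COPY to pp2. 3 ppages; refcounts: pp0:3 pp1:2 pp2:1
Op 4: read(P2, v0) -> 49. No state change.
Op 5: fork(P2) -> P3. 3 ppages; refcounts: pp0:4 pp1:2 pp2:2
Op 6: read(P1, v0) -> 49. No state change.

Answer: 3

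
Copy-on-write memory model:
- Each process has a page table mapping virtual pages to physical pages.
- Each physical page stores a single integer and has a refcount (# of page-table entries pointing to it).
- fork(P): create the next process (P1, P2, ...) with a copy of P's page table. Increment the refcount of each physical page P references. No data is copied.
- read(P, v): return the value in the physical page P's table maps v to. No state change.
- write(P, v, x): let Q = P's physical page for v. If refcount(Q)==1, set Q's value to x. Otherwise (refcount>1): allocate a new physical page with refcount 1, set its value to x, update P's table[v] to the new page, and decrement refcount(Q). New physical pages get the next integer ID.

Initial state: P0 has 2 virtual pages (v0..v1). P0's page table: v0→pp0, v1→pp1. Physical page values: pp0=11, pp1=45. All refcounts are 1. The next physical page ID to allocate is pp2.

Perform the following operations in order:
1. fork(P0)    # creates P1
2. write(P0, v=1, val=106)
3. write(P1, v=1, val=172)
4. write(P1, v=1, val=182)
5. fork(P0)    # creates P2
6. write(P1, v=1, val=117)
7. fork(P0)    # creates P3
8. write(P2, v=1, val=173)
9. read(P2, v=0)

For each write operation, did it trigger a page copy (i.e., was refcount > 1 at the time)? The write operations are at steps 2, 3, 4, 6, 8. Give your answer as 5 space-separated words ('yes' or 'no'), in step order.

Op 1: fork(P0) -> P1. 2 ppages; refcounts: pp0:2 pp1:2
Op 2: write(P0, v1, 106). refcount(pp1)=2>1 -> COPY to pp2. 3 ppages; refcounts: pp0:2 pp1:1 pp2:1
Op 3: write(P1, v1, 172). refcount(pp1)=1 -> write in place. 3 ppages; refcounts: pp0:2 pp1:1 pp2:1
Op 4: write(P1, v1, 182). refcount(pp1)=1 -> write in place. 3 ppages; refcounts: pp0:2 pp1:1 pp2:1
Op 5: fork(P0) -> P2. 3 ppages; refcounts: pp0:3 pp1:1 pp2:2
Op 6: write(P1, v1, 117). refcount(pp1)=1 -> write in place. 3 ppages; refcounts: pp0:3 pp1:1 pp2:2
Op 7: fork(P0) -> P3. 3 ppages; refcounts: pp0:4 pp1:1 pp2:3
Op 8: write(P2, v1, 173). refcount(pp2)=3>1 -> COPY to pp3. 4 ppages; refcounts: pp0:4 pp1:1 pp2:2 pp3:1
Op 9: read(P2, v0) -> 11. No state change.

yes no no no yes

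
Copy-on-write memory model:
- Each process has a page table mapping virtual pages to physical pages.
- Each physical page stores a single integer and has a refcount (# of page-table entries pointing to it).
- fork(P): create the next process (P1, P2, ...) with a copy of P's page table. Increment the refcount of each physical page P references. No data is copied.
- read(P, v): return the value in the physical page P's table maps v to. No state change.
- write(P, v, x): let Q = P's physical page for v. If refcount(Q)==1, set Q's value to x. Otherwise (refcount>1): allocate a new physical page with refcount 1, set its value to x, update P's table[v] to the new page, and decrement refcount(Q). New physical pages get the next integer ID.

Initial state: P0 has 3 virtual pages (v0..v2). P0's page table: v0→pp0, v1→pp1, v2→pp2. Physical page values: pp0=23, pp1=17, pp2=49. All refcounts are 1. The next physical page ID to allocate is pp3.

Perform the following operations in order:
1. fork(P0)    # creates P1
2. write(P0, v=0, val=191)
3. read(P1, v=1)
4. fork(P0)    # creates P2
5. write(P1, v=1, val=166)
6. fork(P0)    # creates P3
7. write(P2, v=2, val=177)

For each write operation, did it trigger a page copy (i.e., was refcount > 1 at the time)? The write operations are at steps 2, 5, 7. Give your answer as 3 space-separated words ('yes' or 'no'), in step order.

Op 1: fork(P0) -> P1. 3 ppages; refcounts: pp0:2 pp1:2 pp2:2
Op 2: write(P0, v0, 191). refcount(pp0)=2>1 -> COPY to pp3. 4 ppages; refcounts: pp0:1 pp1:2 pp2:2 pp3:1
Op 3: read(P1, v1) -> 17. No state change.
Op 4: fork(P0) -> P2. 4 ppages; refcounts: pp0:1 pp1:3 pp2:3 pp3:2
Op 5: write(P1, v1, 166). refcount(pp1)=3>1 -> COPY to pp4. 5 ppages; refcounts: pp0:1 pp1:2 pp2:3 pp3:2 pp4:1
Op 6: fork(P0) -> P3. 5 ppages; refcounts: pp0:1 pp1:3 pp2:4 pp3:3 pp4:1
Op 7: write(P2, v2, 177). refcount(pp2)=4>1 -> COPY to pp5. 6 ppages; refcounts: pp0:1 pp1:3 pp2:3 pp3:3 pp4:1 pp5:1

yes yes yes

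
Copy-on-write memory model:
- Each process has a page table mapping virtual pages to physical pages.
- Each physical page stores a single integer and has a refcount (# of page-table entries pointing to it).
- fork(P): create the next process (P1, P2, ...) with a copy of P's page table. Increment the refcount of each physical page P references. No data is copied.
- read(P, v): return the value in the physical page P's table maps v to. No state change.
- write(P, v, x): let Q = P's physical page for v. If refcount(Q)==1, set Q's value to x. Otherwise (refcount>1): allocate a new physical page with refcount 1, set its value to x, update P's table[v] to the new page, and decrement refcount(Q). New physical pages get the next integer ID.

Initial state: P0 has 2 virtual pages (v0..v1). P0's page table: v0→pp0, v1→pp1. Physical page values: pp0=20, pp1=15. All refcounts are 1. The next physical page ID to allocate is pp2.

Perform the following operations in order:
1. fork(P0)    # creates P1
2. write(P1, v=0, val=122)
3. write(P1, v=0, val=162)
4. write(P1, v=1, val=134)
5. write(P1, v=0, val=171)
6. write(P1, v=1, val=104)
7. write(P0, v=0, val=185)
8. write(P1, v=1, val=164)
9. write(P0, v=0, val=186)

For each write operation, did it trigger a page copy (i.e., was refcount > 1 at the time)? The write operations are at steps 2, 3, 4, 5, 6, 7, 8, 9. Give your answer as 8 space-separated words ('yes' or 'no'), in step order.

Op 1: fork(P0) -> P1. 2 ppages; refcounts: pp0:2 pp1:2
Op 2: write(P1, v0, 122). refcount(pp0)=2>1 -> COPY to pp2. 3 ppages; refcounts: pp0:1 pp1:2 pp2:1
Op 3: write(P1, v0, 162). refcount(pp2)=1 -> write in place. 3 ppages; refcounts: pp0:1 pp1:2 pp2:1
Op 4: write(P1, v1, 134). refcount(pp1)=2>1 -> COPY to pp3. 4 ppages; refcounts: pp0:1 pp1:1 pp2:1 pp3:1
Op 5: write(P1, v0, 171). refcount(pp2)=1 -> write in place. 4 ppages; refcounts: pp0:1 pp1:1 pp2:1 pp3:1
Op 6: write(P1, v1, 104). refcount(pp3)=1 -> write in place. 4 ppages; refcounts: pp0:1 pp1:1 pp2:1 pp3:1
Op 7: write(P0, v0, 185). refcount(pp0)=1 -> write in place. 4 ppages; refcounts: pp0:1 pp1:1 pp2:1 pp3:1
Op 8: write(P1, v1, 164). refcount(pp3)=1 -> write in place. 4 ppages; refcounts: pp0:1 pp1:1 pp2:1 pp3:1
Op 9: write(P0, v0, 186). refcount(pp0)=1 -> write in place. 4 ppages; refcounts: pp0:1 pp1:1 pp2:1 pp3:1

yes no yes no no no no no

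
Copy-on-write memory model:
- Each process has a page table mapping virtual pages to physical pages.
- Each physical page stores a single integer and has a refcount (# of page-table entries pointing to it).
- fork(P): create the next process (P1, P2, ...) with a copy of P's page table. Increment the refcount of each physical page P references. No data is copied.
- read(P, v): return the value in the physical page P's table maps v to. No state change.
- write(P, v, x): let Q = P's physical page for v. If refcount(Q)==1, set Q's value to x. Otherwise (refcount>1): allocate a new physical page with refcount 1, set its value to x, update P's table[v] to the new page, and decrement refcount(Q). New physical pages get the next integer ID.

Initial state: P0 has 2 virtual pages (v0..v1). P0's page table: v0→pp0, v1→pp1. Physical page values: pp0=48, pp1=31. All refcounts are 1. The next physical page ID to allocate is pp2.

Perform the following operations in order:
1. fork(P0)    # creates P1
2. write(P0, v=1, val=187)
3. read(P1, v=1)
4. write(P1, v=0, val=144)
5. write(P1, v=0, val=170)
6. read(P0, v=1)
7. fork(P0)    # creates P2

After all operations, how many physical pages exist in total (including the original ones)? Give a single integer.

Op 1: fork(P0) -> P1. 2 ppages; refcounts: pp0:2 pp1:2
Op 2: write(P0, v1, 187). refcount(pp1)=2>1 -> COPY to pp2. 3 ppages; refcounts: pp0:2 pp1:1 pp2:1
Op 3: read(P1, v1) -> 31. No state change.
Op 4: write(P1, v0, 144). refcount(pp0)=2>1 -> COPY to pp3. 4 ppages; refcounts: pp0:1 pp1:1 pp2:1 pp3:1
Op 5: write(P1, v0, 170). refcount(pp3)=1 -> write in place. 4 ppages; refcounts: pp0:1 pp1:1 pp2:1 pp3:1
Op 6: read(P0, v1) -> 187. No state change.
Op 7: fork(P0) -> P2. 4 ppages; refcounts: pp0:2 pp1:1 pp2:2 pp3:1

Answer: 4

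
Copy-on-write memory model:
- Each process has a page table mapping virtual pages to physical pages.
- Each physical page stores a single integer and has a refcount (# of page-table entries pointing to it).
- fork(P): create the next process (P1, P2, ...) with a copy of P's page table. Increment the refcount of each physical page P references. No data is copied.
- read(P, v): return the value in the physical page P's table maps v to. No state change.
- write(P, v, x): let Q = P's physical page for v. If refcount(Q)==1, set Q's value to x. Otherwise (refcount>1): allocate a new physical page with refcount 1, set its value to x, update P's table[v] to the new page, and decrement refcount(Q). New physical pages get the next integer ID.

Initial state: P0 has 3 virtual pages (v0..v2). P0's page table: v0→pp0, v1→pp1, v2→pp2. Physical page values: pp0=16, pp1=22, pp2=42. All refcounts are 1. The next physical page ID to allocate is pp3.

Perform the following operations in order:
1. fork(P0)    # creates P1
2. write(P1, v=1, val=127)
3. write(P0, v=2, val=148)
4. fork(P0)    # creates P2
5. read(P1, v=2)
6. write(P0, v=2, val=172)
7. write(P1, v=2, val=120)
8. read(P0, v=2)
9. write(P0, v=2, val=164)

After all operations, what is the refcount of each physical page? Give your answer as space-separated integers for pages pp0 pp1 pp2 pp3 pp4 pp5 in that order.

Answer: 3 2 1 1 1 1

Derivation:
Op 1: fork(P0) -> P1. 3 ppages; refcounts: pp0:2 pp1:2 pp2:2
Op 2: write(P1, v1, 127). refcount(pp1)=2>1 -> COPY to pp3. 4 ppages; refcounts: pp0:2 pp1:1 pp2:2 pp3:1
Op 3: write(P0, v2, 148). refcount(pp2)=2>1 -> COPY to pp4. 5 ppages; refcounts: pp0:2 pp1:1 pp2:1 pp3:1 pp4:1
Op 4: fork(P0) -> P2. 5 ppages; refcounts: pp0:3 pp1:2 pp2:1 pp3:1 pp4:2
Op 5: read(P1, v2) -> 42. No state change.
Op 6: write(P0, v2, 172). refcount(pp4)=2>1 -> COPY to pp5. 6 ppages; refcounts: pp0:3 pp1:2 pp2:1 pp3:1 pp4:1 pp5:1
Op 7: write(P1, v2, 120). refcount(pp2)=1 -> write in place. 6 ppages; refcounts: pp0:3 pp1:2 pp2:1 pp3:1 pp4:1 pp5:1
Op 8: read(P0, v2) -> 172. No state change.
Op 9: write(P0, v2, 164). refcount(pp5)=1 -> write in place. 6 ppages; refcounts: pp0:3 pp1:2 pp2:1 pp3:1 pp4:1 pp5:1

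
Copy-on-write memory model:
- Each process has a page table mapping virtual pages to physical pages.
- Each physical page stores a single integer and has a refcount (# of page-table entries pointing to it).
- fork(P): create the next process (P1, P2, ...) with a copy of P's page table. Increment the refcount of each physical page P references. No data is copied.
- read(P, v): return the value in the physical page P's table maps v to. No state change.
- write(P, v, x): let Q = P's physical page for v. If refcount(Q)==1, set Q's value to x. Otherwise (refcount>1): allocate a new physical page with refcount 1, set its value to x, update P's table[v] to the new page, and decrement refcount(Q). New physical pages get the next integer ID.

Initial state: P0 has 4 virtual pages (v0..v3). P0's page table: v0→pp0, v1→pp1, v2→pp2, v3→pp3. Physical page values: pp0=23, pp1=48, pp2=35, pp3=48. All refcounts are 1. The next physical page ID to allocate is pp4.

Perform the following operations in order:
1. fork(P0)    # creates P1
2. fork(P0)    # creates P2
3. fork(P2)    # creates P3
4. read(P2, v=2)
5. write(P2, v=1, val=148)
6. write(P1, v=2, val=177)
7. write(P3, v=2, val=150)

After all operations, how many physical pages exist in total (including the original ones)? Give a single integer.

Answer: 7

Derivation:
Op 1: fork(P0) -> P1. 4 ppages; refcounts: pp0:2 pp1:2 pp2:2 pp3:2
Op 2: fork(P0) -> P2. 4 ppages; refcounts: pp0:3 pp1:3 pp2:3 pp3:3
Op 3: fork(P2) -> P3. 4 ppages; refcounts: pp0:4 pp1:4 pp2:4 pp3:4
Op 4: read(P2, v2) -> 35. No state change.
Op 5: write(P2, v1, 148). refcount(pp1)=4>1 -> COPY to pp4. 5 ppages; refcounts: pp0:4 pp1:3 pp2:4 pp3:4 pp4:1
Op 6: write(P1, v2, 177). refcount(pp2)=4>1 -> COPY to pp5. 6 ppages; refcounts: pp0:4 pp1:3 pp2:3 pp3:4 pp4:1 pp5:1
Op 7: write(P3, v2, 150). refcount(pp2)=3>1 -> COPY to pp6. 7 ppages; refcounts: pp0:4 pp1:3 pp2:2 pp3:4 pp4:1 pp5:1 pp6:1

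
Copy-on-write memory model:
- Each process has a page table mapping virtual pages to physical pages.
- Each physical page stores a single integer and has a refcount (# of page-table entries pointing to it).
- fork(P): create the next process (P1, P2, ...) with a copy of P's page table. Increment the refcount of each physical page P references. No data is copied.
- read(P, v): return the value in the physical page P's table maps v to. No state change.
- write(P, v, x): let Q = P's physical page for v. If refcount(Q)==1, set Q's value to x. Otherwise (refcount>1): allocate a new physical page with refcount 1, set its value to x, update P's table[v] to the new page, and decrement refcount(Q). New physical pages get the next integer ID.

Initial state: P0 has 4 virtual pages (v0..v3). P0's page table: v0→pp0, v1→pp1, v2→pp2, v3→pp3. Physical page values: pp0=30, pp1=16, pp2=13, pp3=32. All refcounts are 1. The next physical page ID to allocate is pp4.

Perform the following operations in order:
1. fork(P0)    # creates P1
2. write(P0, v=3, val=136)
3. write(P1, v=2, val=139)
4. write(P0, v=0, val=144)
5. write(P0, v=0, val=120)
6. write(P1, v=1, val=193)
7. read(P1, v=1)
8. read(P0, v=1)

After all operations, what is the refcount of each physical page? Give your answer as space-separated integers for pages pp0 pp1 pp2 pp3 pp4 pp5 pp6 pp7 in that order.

Answer: 1 1 1 1 1 1 1 1

Derivation:
Op 1: fork(P0) -> P1. 4 ppages; refcounts: pp0:2 pp1:2 pp2:2 pp3:2
Op 2: write(P0, v3, 136). refcount(pp3)=2>1 -> COPY to pp4. 5 ppages; refcounts: pp0:2 pp1:2 pp2:2 pp3:1 pp4:1
Op 3: write(P1, v2, 139). refcount(pp2)=2>1 -> COPY to pp5. 6 ppages; refcounts: pp0:2 pp1:2 pp2:1 pp3:1 pp4:1 pp5:1
Op 4: write(P0, v0, 144). refcount(pp0)=2>1 -> COPY to pp6. 7 ppages; refcounts: pp0:1 pp1:2 pp2:1 pp3:1 pp4:1 pp5:1 pp6:1
Op 5: write(P0, v0, 120). refcount(pp6)=1 -> write in place. 7 ppages; refcounts: pp0:1 pp1:2 pp2:1 pp3:1 pp4:1 pp5:1 pp6:1
Op 6: write(P1, v1, 193). refcount(pp1)=2>1 -> COPY to pp7. 8 ppages; refcounts: pp0:1 pp1:1 pp2:1 pp3:1 pp4:1 pp5:1 pp6:1 pp7:1
Op 7: read(P1, v1) -> 193. No state change.
Op 8: read(P0, v1) -> 16. No state change.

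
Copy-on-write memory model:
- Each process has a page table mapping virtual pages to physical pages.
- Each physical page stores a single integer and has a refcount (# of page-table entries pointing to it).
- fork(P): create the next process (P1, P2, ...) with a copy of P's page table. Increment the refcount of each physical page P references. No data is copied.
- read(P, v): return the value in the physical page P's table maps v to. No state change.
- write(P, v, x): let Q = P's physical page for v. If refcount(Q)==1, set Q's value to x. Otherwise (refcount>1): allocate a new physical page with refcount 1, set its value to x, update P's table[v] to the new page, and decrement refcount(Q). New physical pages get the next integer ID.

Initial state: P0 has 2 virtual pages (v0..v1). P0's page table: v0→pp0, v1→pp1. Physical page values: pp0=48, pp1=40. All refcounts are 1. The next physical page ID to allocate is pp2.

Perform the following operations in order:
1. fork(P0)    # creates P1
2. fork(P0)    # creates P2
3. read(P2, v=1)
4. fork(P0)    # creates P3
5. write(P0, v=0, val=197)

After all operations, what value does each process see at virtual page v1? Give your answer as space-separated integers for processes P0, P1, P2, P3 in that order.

Op 1: fork(P0) -> P1. 2 ppages; refcounts: pp0:2 pp1:2
Op 2: fork(P0) -> P2. 2 ppages; refcounts: pp0:3 pp1:3
Op 3: read(P2, v1) -> 40. No state change.
Op 4: fork(P0) -> P3. 2 ppages; refcounts: pp0:4 pp1:4
Op 5: write(P0, v0, 197). refcount(pp0)=4>1 -> COPY to pp2. 3 ppages; refcounts: pp0:3 pp1:4 pp2:1
P0: v1 -> pp1 = 40
P1: v1 -> pp1 = 40
P2: v1 -> pp1 = 40
P3: v1 -> pp1 = 40

Answer: 40 40 40 40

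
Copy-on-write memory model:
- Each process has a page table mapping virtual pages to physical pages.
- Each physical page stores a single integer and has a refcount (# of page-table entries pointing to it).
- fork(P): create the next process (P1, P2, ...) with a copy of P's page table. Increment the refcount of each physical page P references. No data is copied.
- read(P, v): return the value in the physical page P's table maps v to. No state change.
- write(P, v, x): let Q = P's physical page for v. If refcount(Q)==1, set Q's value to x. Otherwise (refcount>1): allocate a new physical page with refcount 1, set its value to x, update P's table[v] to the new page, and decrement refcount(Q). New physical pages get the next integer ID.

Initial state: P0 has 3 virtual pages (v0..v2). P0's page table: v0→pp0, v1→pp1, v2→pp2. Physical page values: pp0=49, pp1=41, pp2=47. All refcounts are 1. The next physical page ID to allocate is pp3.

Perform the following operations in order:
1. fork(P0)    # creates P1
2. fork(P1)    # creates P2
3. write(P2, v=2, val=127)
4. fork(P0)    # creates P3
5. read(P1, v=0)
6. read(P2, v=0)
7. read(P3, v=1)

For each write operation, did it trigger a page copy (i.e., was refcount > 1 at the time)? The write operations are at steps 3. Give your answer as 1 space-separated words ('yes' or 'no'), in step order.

Op 1: fork(P0) -> P1. 3 ppages; refcounts: pp0:2 pp1:2 pp2:2
Op 2: fork(P1) -> P2. 3 ppages; refcounts: pp0:3 pp1:3 pp2:3
Op 3: write(P2, v2, 127). refcount(pp2)=3>1 -> COPY to pp3. 4 ppages; refcounts: pp0:3 pp1:3 pp2:2 pp3:1
Op 4: fork(P0) -> P3. 4 ppages; refcounts: pp0:4 pp1:4 pp2:3 pp3:1
Op 5: read(P1, v0) -> 49. No state change.
Op 6: read(P2, v0) -> 49. No state change.
Op 7: read(P3, v1) -> 41. No state change.

yes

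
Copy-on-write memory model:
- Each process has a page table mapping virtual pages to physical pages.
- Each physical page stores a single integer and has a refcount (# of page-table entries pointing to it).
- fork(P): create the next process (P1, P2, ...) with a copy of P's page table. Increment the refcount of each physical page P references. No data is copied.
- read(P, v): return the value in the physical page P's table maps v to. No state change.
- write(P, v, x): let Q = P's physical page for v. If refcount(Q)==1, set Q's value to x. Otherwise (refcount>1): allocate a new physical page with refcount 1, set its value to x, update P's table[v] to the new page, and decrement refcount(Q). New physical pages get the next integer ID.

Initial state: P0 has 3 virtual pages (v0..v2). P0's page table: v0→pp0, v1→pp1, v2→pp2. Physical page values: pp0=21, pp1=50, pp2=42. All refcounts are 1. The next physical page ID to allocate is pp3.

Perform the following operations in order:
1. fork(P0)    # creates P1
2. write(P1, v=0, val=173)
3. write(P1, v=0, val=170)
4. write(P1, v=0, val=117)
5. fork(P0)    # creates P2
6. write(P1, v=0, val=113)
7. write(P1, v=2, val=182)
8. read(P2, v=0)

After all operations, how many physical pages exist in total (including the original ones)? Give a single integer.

Answer: 5

Derivation:
Op 1: fork(P0) -> P1. 3 ppages; refcounts: pp0:2 pp1:2 pp2:2
Op 2: write(P1, v0, 173). refcount(pp0)=2>1 -> COPY to pp3. 4 ppages; refcounts: pp0:1 pp1:2 pp2:2 pp3:1
Op 3: write(P1, v0, 170). refcount(pp3)=1 -> write in place. 4 ppages; refcounts: pp0:1 pp1:2 pp2:2 pp3:1
Op 4: write(P1, v0, 117). refcount(pp3)=1 -> write in place. 4 ppages; refcounts: pp0:1 pp1:2 pp2:2 pp3:1
Op 5: fork(P0) -> P2. 4 ppages; refcounts: pp0:2 pp1:3 pp2:3 pp3:1
Op 6: write(P1, v0, 113). refcount(pp3)=1 -> write in place. 4 ppages; refcounts: pp0:2 pp1:3 pp2:3 pp3:1
Op 7: write(P1, v2, 182). refcount(pp2)=3>1 -> COPY to pp4. 5 ppages; refcounts: pp0:2 pp1:3 pp2:2 pp3:1 pp4:1
Op 8: read(P2, v0) -> 21. No state change.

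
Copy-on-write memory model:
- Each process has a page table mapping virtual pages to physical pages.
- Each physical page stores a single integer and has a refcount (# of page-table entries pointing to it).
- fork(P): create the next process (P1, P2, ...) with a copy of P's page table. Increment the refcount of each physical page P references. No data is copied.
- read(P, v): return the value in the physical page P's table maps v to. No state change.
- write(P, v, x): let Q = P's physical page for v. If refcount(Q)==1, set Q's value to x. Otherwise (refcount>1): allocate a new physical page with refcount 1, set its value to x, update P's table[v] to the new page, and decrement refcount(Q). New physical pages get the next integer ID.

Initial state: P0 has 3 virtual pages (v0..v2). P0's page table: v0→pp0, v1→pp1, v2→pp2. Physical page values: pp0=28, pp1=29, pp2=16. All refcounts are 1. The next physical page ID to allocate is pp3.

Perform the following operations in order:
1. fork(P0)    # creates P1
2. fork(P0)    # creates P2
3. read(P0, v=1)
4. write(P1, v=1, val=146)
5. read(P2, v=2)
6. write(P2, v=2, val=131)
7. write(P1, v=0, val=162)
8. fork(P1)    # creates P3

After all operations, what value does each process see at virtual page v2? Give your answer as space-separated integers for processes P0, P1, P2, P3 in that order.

Answer: 16 16 131 16

Derivation:
Op 1: fork(P0) -> P1. 3 ppages; refcounts: pp0:2 pp1:2 pp2:2
Op 2: fork(P0) -> P2. 3 ppages; refcounts: pp0:3 pp1:3 pp2:3
Op 3: read(P0, v1) -> 29. No state change.
Op 4: write(P1, v1, 146). refcount(pp1)=3>1 -> COPY to pp3. 4 ppages; refcounts: pp0:3 pp1:2 pp2:3 pp3:1
Op 5: read(P2, v2) -> 16. No state change.
Op 6: write(P2, v2, 131). refcount(pp2)=3>1 -> COPY to pp4. 5 ppages; refcounts: pp0:3 pp1:2 pp2:2 pp3:1 pp4:1
Op 7: write(P1, v0, 162). refcount(pp0)=3>1 -> COPY to pp5. 6 ppages; refcounts: pp0:2 pp1:2 pp2:2 pp3:1 pp4:1 pp5:1
Op 8: fork(P1) -> P3. 6 ppages; refcounts: pp0:2 pp1:2 pp2:3 pp3:2 pp4:1 pp5:2
P0: v2 -> pp2 = 16
P1: v2 -> pp2 = 16
P2: v2 -> pp4 = 131
P3: v2 -> pp2 = 16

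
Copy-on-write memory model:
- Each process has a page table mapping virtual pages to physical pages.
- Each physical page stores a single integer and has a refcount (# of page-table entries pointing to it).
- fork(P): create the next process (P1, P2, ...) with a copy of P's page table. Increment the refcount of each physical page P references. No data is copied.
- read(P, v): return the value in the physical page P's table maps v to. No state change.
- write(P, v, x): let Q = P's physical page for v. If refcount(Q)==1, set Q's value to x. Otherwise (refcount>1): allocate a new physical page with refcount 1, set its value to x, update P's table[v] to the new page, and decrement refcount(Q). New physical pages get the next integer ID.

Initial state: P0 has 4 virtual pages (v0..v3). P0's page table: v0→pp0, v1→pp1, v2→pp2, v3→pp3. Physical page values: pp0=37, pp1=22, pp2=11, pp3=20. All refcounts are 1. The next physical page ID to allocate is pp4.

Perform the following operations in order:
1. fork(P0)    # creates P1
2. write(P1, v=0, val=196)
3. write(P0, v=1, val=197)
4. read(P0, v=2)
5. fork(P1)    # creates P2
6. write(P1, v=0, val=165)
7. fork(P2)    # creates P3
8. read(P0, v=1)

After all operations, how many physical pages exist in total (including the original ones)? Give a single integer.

Op 1: fork(P0) -> P1. 4 ppages; refcounts: pp0:2 pp1:2 pp2:2 pp3:2
Op 2: write(P1, v0, 196). refcount(pp0)=2>1 -> COPY to pp4. 5 ppages; refcounts: pp0:1 pp1:2 pp2:2 pp3:2 pp4:1
Op 3: write(P0, v1, 197). refcount(pp1)=2>1 -> COPY to pp5. 6 ppages; refcounts: pp0:1 pp1:1 pp2:2 pp3:2 pp4:1 pp5:1
Op 4: read(P0, v2) -> 11. No state change.
Op 5: fork(P1) -> P2. 6 ppages; refcounts: pp0:1 pp1:2 pp2:3 pp3:3 pp4:2 pp5:1
Op 6: write(P1, v0, 165). refcount(pp4)=2>1 -> COPY to pp6. 7 ppages; refcounts: pp0:1 pp1:2 pp2:3 pp3:3 pp4:1 pp5:1 pp6:1
Op 7: fork(P2) -> P3. 7 ppages; refcounts: pp0:1 pp1:3 pp2:4 pp3:4 pp4:2 pp5:1 pp6:1
Op 8: read(P0, v1) -> 197. No state change.

Answer: 7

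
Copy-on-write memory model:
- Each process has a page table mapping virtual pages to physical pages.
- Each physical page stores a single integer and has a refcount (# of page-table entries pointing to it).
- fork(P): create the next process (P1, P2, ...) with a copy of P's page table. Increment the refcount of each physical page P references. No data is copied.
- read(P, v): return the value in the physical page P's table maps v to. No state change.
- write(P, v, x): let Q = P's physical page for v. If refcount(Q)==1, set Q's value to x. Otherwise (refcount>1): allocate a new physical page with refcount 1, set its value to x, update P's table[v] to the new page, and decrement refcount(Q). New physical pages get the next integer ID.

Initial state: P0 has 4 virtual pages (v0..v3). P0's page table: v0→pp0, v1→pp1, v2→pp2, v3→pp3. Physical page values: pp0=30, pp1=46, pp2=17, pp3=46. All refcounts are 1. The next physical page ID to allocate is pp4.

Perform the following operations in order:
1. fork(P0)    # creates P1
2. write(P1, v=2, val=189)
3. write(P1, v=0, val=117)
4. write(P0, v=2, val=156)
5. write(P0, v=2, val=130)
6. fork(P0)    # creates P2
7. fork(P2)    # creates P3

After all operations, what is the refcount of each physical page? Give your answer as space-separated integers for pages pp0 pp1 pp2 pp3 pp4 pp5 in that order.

Op 1: fork(P0) -> P1. 4 ppages; refcounts: pp0:2 pp1:2 pp2:2 pp3:2
Op 2: write(P1, v2, 189). refcount(pp2)=2>1 -> COPY to pp4. 5 ppages; refcounts: pp0:2 pp1:2 pp2:1 pp3:2 pp4:1
Op 3: write(P1, v0, 117). refcount(pp0)=2>1 -> COPY to pp5. 6 ppages; refcounts: pp0:1 pp1:2 pp2:1 pp3:2 pp4:1 pp5:1
Op 4: write(P0, v2, 156). refcount(pp2)=1 -> write in place. 6 ppages; refcounts: pp0:1 pp1:2 pp2:1 pp3:2 pp4:1 pp5:1
Op 5: write(P0, v2, 130). refcount(pp2)=1 -> write in place. 6 ppages; refcounts: pp0:1 pp1:2 pp2:1 pp3:2 pp4:1 pp5:1
Op 6: fork(P0) -> P2. 6 ppages; refcounts: pp0:2 pp1:3 pp2:2 pp3:3 pp4:1 pp5:1
Op 7: fork(P2) -> P3. 6 ppages; refcounts: pp0:3 pp1:4 pp2:3 pp3:4 pp4:1 pp5:1

Answer: 3 4 3 4 1 1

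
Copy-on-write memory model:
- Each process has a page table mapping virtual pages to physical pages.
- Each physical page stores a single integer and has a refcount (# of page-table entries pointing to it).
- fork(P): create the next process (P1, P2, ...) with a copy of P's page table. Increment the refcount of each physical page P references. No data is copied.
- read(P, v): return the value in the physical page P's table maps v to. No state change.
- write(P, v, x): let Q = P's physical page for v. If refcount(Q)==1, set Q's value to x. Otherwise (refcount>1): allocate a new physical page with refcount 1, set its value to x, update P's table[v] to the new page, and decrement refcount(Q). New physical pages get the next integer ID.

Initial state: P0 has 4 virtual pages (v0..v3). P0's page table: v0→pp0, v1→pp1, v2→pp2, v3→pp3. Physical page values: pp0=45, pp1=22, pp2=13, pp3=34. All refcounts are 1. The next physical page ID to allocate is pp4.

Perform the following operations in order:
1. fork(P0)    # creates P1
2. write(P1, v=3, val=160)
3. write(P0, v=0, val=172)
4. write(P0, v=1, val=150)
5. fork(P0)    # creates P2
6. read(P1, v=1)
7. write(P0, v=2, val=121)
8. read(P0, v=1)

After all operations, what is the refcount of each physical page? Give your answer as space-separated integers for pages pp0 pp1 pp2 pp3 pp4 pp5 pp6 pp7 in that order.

Op 1: fork(P0) -> P1. 4 ppages; refcounts: pp0:2 pp1:2 pp2:2 pp3:2
Op 2: write(P1, v3, 160). refcount(pp3)=2>1 -> COPY to pp4. 5 ppages; refcounts: pp0:2 pp1:2 pp2:2 pp3:1 pp4:1
Op 3: write(P0, v0, 172). refcount(pp0)=2>1 -> COPY to pp5. 6 ppages; refcounts: pp0:1 pp1:2 pp2:2 pp3:1 pp4:1 pp5:1
Op 4: write(P0, v1, 150). refcount(pp1)=2>1 -> COPY to pp6. 7 ppages; refcounts: pp0:1 pp1:1 pp2:2 pp3:1 pp4:1 pp5:1 pp6:1
Op 5: fork(P0) -> P2. 7 ppages; refcounts: pp0:1 pp1:1 pp2:3 pp3:2 pp4:1 pp5:2 pp6:2
Op 6: read(P1, v1) -> 22. No state change.
Op 7: write(P0, v2, 121). refcount(pp2)=3>1 -> COPY to pp7. 8 ppages; refcounts: pp0:1 pp1:1 pp2:2 pp3:2 pp4:1 pp5:2 pp6:2 pp7:1
Op 8: read(P0, v1) -> 150. No state change.

Answer: 1 1 2 2 1 2 2 1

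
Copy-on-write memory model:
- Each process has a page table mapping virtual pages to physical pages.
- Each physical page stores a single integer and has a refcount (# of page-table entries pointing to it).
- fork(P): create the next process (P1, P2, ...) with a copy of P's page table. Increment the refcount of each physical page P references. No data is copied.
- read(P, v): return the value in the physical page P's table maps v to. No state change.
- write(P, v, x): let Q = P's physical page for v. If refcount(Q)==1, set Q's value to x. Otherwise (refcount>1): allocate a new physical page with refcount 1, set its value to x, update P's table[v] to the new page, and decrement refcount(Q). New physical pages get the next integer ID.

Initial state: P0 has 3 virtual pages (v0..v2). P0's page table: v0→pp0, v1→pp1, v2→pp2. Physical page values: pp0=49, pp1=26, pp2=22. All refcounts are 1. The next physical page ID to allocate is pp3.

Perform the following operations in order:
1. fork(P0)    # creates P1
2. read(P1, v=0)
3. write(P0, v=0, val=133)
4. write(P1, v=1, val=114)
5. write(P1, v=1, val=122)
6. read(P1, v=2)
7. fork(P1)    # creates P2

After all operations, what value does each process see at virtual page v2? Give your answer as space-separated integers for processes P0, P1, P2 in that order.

Answer: 22 22 22

Derivation:
Op 1: fork(P0) -> P1. 3 ppages; refcounts: pp0:2 pp1:2 pp2:2
Op 2: read(P1, v0) -> 49. No state change.
Op 3: write(P0, v0, 133). refcount(pp0)=2>1 -> COPY to pp3. 4 ppages; refcounts: pp0:1 pp1:2 pp2:2 pp3:1
Op 4: write(P1, v1, 114). refcount(pp1)=2>1 -> COPY to pp4. 5 ppages; refcounts: pp0:1 pp1:1 pp2:2 pp3:1 pp4:1
Op 5: write(P1, v1, 122). refcount(pp4)=1 -> write in place. 5 ppages; refcounts: pp0:1 pp1:1 pp2:2 pp3:1 pp4:1
Op 6: read(P1, v2) -> 22. No state change.
Op 7: fork(P1) -> P2. 5 ppages; refcounts: pp0:2 pp1:1 pp2:3 pp3:1 pp4:2
P0: v2 -> pp2 = 22
P1: v2 -> pp2 = 22
P2: v2 -> pp2 = 22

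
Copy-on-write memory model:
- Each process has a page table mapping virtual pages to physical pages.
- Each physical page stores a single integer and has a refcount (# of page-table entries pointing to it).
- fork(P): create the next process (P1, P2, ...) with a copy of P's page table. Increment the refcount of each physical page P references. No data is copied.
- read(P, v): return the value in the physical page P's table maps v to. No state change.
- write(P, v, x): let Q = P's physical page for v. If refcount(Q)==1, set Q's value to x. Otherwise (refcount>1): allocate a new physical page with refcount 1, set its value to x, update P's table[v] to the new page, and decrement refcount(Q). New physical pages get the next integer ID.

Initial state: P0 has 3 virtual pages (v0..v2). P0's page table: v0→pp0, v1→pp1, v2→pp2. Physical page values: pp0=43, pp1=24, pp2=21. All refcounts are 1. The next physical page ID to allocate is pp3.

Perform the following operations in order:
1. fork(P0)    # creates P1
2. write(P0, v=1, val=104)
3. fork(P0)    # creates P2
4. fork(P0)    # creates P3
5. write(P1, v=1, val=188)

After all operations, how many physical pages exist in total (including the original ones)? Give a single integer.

Op 1: fork(P0) -> P1. 3 ppages; refcounts: pp0:2 pp1:2 pp2:2
Op 2: write(P0, v1, 104). refcount(pp1)=2>1 -> COPY to pp3. 4 ppages; refcounts: pp0:2 pp1:1 pp2:2 pp3:1
Op 3: fork(P0) -> P2. 4 ppages; refcounts: pp0:3 pp1:1 pp2:3 pp3:2
Op 4: fork(P0) -> P3. 4 ppages; refcounts: pp0:4 pp1:1 pp2:4 pp3:3
Op 5: write(P1, v1, 188). refcount(pp1)=1 -> write in place. 4 ppages; refcounts: pp0:4 pp1:1 pp2:4 pp3:3

Answer: 4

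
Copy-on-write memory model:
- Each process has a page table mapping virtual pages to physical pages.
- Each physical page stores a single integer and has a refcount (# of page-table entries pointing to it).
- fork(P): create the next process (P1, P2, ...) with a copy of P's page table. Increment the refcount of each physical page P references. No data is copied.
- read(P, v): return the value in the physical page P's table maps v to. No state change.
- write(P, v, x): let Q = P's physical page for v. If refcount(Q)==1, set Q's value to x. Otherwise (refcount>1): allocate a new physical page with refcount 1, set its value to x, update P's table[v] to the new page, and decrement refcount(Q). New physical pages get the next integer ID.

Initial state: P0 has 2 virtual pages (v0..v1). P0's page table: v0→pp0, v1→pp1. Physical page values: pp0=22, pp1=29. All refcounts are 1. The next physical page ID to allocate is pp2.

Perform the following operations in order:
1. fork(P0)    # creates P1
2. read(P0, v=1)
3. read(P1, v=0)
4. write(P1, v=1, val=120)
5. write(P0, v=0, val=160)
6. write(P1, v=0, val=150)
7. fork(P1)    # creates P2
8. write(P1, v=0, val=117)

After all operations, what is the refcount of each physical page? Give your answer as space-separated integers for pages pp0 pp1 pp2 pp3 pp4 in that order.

Answer: 1 1 2 1 1

Derivation:
Op 1: fork(P0) -> P1. 2 ppages; refcounts: pp0:2 pp1:2
Op 2: read(P0, v1) -> 29. No state change.
Op 3: read(P1, v0) -> 22. No state change.
Op 4: write(P1, v1, 120). refcount(pp1)=2>1 -> COPY to pp2. 3 ppages; refcounts: pp0:2 pp1:1 pp2:1
Op 5: write(P0, v0, 160). refcount(pp0)=2>1 -> COPY to pp3. 4 ppages; refcounts: pp0:1 pp1:1 pp2:1 pp3:1
Op 6: write(P1, v0, 150). refcount(pp0)=1 -> write in place. 4 ppages; refcounts: pp0:1 pp1:1 pp2:1 pp3:1
Op 7: fork(P1) -> P2. 4 ppages; refcounts: pp0:2 pp1:1 pp2:2 pp3:1
Op 8: write(P1, v0, 117). refcount(pp0)=2>1 -> COPY to pp4. 5 ppages; refcounts: pp0:1 pp1:1 pp2:2 pp3:1 pp4:1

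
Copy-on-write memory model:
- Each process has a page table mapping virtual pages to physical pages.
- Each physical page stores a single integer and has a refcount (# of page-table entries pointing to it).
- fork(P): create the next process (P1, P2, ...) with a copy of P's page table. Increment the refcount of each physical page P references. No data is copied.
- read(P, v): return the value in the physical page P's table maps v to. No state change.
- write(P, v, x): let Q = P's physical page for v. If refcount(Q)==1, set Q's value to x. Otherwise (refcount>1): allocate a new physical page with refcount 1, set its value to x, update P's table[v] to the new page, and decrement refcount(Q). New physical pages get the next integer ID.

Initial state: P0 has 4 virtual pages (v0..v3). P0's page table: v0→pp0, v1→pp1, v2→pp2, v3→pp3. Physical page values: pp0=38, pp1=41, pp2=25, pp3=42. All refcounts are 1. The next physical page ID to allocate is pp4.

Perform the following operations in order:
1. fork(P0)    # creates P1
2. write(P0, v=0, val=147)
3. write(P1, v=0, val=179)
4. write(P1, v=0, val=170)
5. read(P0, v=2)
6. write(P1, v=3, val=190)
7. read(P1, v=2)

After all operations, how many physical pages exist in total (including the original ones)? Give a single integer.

Op 1: fork(P0) -> P1. 4 ppages; refcounts: pp0:2 pp1:2 pp2:2 pp3:2
Op 2: write(P0, v0, 147). refcount(pp0)=2>1 -> COPY to pp4. 5 ppages; refcounts: pp0:1 pp1:2 pp2:2 pp3:2 pp4:1
Op 3: write(P1, v0, 179). refcount(pp0)=1 -> write in place. 5 ppages; refcounts: pp0:1 pp1:2 pp2:2 pp3:2 pp4:1
Op 4: write(P1, v0, 170). refcount(pp0)=1 -> write in place. 5 ppages; refcounts: pp0:1 pp1:2 pp2:2 pp3:2 pp4:1
Op 5: read(P0, v2) -> 25. No state change.
Op 6: write(P1, v3, 190). refcount(pp3)=2>1 -> COPY to pp5. 6 ppages; refcounts: pp0:1 pp1:2 pp2:2 pp3:1 pp4:1 pp5:1
Op 7: read(P1, v2) -> 25. No state change.

Answer: 6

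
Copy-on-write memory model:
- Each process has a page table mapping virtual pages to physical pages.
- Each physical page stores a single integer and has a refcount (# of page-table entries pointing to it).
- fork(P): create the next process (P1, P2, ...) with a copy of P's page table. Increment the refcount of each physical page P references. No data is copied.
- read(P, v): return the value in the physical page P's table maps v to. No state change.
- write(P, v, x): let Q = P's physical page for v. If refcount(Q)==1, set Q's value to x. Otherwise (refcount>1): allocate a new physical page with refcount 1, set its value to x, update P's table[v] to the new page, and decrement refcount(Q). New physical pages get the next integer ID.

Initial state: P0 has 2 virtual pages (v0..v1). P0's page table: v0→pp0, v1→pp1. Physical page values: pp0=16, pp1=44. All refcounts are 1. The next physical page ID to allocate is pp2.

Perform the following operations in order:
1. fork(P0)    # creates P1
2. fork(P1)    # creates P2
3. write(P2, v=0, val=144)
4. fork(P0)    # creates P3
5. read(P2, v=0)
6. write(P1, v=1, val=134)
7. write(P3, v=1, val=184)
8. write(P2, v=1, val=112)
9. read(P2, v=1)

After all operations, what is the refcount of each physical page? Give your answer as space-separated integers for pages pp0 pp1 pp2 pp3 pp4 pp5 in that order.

Op 1: fork(P0) -> P1. 2 ppages; refcounts: pp0:2 pp1:2
Op 2: fork(P1) -> P2. 2 ppages; refcounts: pp0:3 pp1:3
Op 3: write(P2, v0, 144). refcount(pp0)=3>1 -> COPY to pp2. 3 ppages; refcounts: pp0:2 pp1:3 pp2:1
Op 4: fork(P0) -> P3. 3 ppages; refcounts: pp0:3 pp1:4 pp2:1
Op 5: read(P2, v0) -> 144. No state change.
Op 6: write(P1, v1, 134). refcount(pp1)=4>1 -> COPY to pp3. 4 ppages; refcounts: pp0:3 pp1:3 pp2:1 pp3:1
Op 7: write(P3, v1, 184). refcount(pp1)=3>1 -> COPY to pp4. 5 ppages; refcounts: pp0:3 pp1:2 pp2:1 pp3:1 pp4:1
Op 8: write(P2, v1, 112). refcount(pp1)=2>1 -> COPY to pp5. 6 ppages; refcounts: pp0:3 pp1:1 pp2:1 pp3:1 pp4:1 pp5:1
Op 9: read(P2, v1) -> 112. No state change.

Answer: 3 1 1 1 1 1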